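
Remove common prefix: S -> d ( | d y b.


Common prefix: 'd'
Factored: S -> d S', S' -> ( | y b


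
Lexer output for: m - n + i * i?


Scan left to right, longest-match per lexeme
Tokens: ID(m), OP(-), ID(n), OP(+), ID(i), OP(*), ID(i)


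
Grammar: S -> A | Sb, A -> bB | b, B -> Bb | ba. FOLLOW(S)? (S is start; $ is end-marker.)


$ ∈ FOLLOW(S). For each A -> αBβ: add FIRST(β)\{ε} to FOLLOW(B); if β nullable, add FOLLOW(A).
FOLLOW(S) = {$, b}


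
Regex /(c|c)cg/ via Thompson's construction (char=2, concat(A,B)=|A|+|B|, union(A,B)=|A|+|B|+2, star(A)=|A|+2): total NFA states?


Syntax tree has 4 char leaf(s), 1 union(s), 0 star(s)
chars contribute 4×2 = 8; each union adds +2; each star adds +2
Total: 8 + 2 + 0 = 10 states


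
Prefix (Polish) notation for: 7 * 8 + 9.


left-to-right (same/higher precedence on left): tree is (+ (* 7 8) 9)
Prefix: + * 7 8 9


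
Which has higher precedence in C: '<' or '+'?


'+' is additive (level 9); '<' is relational (level 7)
Higher level binds tighter
'+' has higher precedence than '<'


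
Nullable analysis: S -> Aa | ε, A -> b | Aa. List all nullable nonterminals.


A nonterminal is nullable iff some alternative derives ε (directly, or every symbol in it is nullable)
Nullable: {S}


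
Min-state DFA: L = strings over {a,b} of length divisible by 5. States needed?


Track length mod 5: states 0..4, accept at 0
Minimal DFA: 5 states


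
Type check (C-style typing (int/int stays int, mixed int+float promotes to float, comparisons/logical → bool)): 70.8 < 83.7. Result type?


Operand types: float < float
Rule: comparison yields bool
Result type: bool


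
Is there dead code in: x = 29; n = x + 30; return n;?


x is read by n's definition; n is returned
No dead code


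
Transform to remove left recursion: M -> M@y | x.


Left-recursive alternatives: M@y; non-recursive: x
Introduce M': M -> xM', M' -> @yM' | ε


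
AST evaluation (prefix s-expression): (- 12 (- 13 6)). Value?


Evaluate inner: (- 13 6) = 7
Evaluate root: (- 12 7) = 5
Result: 5


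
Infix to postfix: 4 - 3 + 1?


Left to right (same or higher precedence on left)
Postfix: 4 3 - 1 +


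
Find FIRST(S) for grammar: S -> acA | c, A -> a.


Per alternative of S: FIRST(acA) = {a}; FIRST(c) = {c}
FIRST(S) = {a, c}


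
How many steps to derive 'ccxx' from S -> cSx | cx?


Derivation: S => cSx => ccxx
Steps: 2


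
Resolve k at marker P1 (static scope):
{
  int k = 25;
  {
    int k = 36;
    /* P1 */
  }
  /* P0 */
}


k declared in the same block as P1
k = 36


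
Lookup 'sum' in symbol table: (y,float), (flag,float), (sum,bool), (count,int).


Lookup 'sum' → type bool


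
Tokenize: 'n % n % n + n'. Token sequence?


Scan left to right, longest-match per lexeme
Tokens: ID(n), OP(%), ID(n), OP(%), ID(n), OP(+), ID(n)


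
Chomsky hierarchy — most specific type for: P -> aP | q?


Right-linear: every RHS is a terminal or a terminal followed by one nonterminal
Classification: Type 3 (Regular)


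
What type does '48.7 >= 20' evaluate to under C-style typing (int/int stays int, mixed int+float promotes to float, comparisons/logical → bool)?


Operand types: float >= int
Rule: comparison yields bool
Result type: bool


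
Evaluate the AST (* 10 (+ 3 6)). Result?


Evaluate inner: (+ 3 6) = 9
Evaluate root: (* 10 9) = 90
Result: 90


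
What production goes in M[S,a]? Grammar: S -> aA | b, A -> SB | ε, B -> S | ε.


For [S, a]: 'a' ∈ FIRST(aA)
Entry: S -> aA


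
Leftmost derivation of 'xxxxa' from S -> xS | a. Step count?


Derivation: S => xS => xxS => xxxS => xxxxS => xxxxa
Steps: 5


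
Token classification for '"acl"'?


Pattern: double-quoted sequence
Type: STRING_LITERAL


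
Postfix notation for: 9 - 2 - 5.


Left to right (same or higher precedence on left)
Postfix: 9 2 - 5 -


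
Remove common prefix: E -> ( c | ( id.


Common prefix: '('
Factored: E -> ( E', E' -> c | id


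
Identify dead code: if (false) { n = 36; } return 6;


condition is constant false, so the whole block is unreachable
Dead: 'if (false) { n = 36; }'


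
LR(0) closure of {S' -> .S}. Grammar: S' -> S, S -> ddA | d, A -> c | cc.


Start: S' -> .S
For each item with dot before a nonterminal B, add B -> .γ for every B-production
Closure: [S' -> .S, S -> .ddA, S -> .d]


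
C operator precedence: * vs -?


'*' is multiplicative (level 10); '-' is additive (level 9)
Higher level binds tighter
'*' has higher precedence than '-'


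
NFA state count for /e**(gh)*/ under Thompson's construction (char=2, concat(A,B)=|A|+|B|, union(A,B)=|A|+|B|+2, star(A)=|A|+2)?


Syntax tree has 3 char leaf(s), 0 union(s), 3 star(s)
chars contribute 3×2 = 6; each union adds +2; each star adds +2
Total: 6 + 0 + 6 = 12 states


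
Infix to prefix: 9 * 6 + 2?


left-to-right (same/higher precedence on left): tree is (+ (* 9 6) 2)
Prefix: + * 9 6 2


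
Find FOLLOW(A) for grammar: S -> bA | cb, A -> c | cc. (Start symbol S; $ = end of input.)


$ ∈ FOLLOW(S). For each A -> αBβ: add FIRST(β)\{ε} to FOLLOW(B); if β nullable, add FOLLOW(A).
FOLLOW(A) = {$}


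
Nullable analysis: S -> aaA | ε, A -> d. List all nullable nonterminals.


A nonterminal is nullable iff some alternative derives ε (directly, or every symbol in it is nullable)
Nullable: {S}


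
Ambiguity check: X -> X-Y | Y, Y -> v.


precedence layered via separate nonterminal Y: deterministic
Unambiguous


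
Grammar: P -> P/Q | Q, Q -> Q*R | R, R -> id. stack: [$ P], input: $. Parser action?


start symbol P on stack, input exhausted
Action: accept


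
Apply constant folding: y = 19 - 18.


19 - 18 = 1 at compile time
Optimized: y = 1


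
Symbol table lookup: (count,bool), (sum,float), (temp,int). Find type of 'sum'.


Lookup 'sum' → type float


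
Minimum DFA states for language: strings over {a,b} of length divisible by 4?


Track length mod 4: states 0..3, accept at 0
Minimal DFA: 4 states


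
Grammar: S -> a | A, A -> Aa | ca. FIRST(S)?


Per alternative of S: FIRST(a) = {a}; FIRST(A) = {c}
FIRST(S) = {a, c}


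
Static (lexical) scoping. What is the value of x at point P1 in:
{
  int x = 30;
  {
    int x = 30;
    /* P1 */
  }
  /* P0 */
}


x declared in the same block as P1
x = 30


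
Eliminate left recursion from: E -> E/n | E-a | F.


Left-recursive alternatives: E/n, E-a; non-recursive: F
Introduce E': E -> FE', E' -> /nE' | -aE' | ε


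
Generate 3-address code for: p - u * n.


Break into single-operator statements:
t1 = u * n
t2 = p - t1


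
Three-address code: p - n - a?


Break into single-operator statements:
t1 = p - n
t2 = t1 - a


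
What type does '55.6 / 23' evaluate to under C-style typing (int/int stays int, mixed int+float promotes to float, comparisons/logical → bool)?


Operand types: float / int
Rule: mixed int/float promotes to float; int/int stays int
Result type: float


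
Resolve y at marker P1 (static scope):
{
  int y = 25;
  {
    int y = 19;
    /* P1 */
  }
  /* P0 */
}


y declared in the same block as P1
y = 19


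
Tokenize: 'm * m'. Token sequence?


Scan left to right, longest-match per lexeme
Tokens: ID(m), OP(*), ID(m)


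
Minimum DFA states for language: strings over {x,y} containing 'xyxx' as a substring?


KMP-style automaton: 4 progress states + 1 absorbing accept = 5
Minimal DFA: 5 states


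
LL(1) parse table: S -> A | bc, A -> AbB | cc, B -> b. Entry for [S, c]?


For [S, c]: 'c' ∈ FIRST(A)
Entry: S -> A


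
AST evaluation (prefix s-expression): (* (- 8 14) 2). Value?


Evaluate inner: (- 8 14) = -6
Evaluate root: (* -6 2) = -12
Result: -12


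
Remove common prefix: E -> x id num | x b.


Common prefix: 'x'
Factored: E -> x E', E' -> id num | b


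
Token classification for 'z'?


Pattern: letter/underscore followed by alphanumerics, not a keyword
Type: IDENTIFIER


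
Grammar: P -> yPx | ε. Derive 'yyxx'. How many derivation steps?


Derivation: P => yPx => yyPxx => yyxx
Steps: 3


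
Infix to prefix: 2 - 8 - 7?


left-to-right (same/higher precedence on left): tree is (- (- 2 8) 7)
Prefix: - - 2 8 7


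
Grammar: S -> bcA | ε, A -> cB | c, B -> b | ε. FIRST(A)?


Per alternative of A: FIRST(cB) = {c}; FIRST(c) = {c}
FIRST(A) = {c}


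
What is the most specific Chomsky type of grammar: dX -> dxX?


LHS has context (more than one symbol) and |LHS| ≤ |RHS|
Classification: Type 1 (Context-Sensitive)


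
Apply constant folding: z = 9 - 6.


9 - 6 = 3 at compile time
Optimized: z = 3


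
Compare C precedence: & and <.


'<' is relational (level 7); '&' is bitwise AND (level 5)
Higher level binds tighter
'<' has higher precedence than '&'


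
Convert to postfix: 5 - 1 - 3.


Left to right (same or higher precedence on left)
Postfix: 5 1 - 3 -


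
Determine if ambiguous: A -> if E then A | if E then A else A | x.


dangling else: 'if E then if E then x else x' parses two ways
Ambiguous


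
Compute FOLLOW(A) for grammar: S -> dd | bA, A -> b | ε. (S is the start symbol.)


$ ∈ FOLLOW(S). For each A -> αBβ: add FIRST(β)\{ε} to FOLLOW(B); if β nullable, add FOLLOW(A).
FOLLOW(A) = {$}


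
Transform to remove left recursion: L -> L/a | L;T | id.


Left-recursive alternatives: L/a, L;T; non-recursive: id
Introduce L': L -> idL', L' -> /aL' | ;TL' | ε


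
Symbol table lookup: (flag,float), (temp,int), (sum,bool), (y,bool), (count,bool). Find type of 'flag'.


Lookup 'flag' → type float


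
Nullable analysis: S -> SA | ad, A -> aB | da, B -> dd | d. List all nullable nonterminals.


A nonterminal is nullable iff some alternative derives ε (directly, or every symbol in it is nullable)
Nullable: {}


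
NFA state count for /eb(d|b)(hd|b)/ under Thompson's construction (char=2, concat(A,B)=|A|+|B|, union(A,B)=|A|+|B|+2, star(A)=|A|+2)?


Syntax tree has 7 char leaf(s), 2 union(s), 0 star(s)
chars contribute 7×2 = 14; each union adds +2; each star adds +2
Total: 14 + 4 + 0 = 18 states


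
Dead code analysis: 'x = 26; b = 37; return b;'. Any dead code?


x is assigned but never read
Dead: 'x = 26'


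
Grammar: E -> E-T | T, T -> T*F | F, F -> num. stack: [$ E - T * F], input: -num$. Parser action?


handle 'T*F' on top
Action: reduce (T -> T*F)


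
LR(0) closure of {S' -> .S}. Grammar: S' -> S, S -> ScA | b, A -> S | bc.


Start: S' -> .S
For each item with dot before a nonterminal B, add B -> .γ for every B-production
Closure: [S' -> .S, S -> .ScA, S -> .b]


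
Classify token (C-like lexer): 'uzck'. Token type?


Pattern: letter/underscore followed by alphanumerics, not a keyword
Type: IDENTIFIER


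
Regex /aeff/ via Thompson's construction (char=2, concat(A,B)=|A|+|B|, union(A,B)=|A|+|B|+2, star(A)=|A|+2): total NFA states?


Syntax tree has 4 char leaf(s), 0 union(s), 0 star(s)
chars contribute 4×2 = 8; each union adds +2; each star adds +2
Total: 8 + 0 + 0 = 8 states


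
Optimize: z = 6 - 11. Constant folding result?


6 - 11 = -5 at compile time
Optimized: z = -5


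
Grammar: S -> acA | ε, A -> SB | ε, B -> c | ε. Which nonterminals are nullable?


A nonterminal is nullable iff some alternative derives ε (directly, or every symbol in it is nullable)
Nullable: {A, B, S}


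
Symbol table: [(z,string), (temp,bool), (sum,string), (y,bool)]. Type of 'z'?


Lookup 'z' → type string


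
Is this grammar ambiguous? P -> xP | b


right-linear, alternatives start with distinct terminals 'x' vs 'b': unique leftmost derivation
Unambiguous


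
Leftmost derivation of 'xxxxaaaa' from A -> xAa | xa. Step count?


Derivation: A => xAa => xxAaa => xxxAaaa => xxxxaaaa
Steps: 4


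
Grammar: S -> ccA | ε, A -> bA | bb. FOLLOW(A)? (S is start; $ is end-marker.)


$ ∈ FOLLOW(S). For each A -> αBβ: add FIRST(β)\{ε} to FOLLOW(B); if β nullable, add FOLLOW(A).
FOLLOW(A) = {$}


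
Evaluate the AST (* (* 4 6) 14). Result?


Evaluate inner: (* 4 6) = 24
Evaluate root: (* 24 14) = 336
Result: 336


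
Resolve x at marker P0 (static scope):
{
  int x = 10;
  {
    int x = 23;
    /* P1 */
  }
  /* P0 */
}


x declared in the same block as P0
x = 10


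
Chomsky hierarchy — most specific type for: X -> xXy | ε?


Single nonterminal LHS, but x^n y^n is not regular
Classification: Type 2 (Context-Free)


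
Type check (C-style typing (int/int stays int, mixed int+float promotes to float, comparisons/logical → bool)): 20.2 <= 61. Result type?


Operand types: float <= int
Rule: comparison yields bool
Result type: bool


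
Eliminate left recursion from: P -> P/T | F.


Left-recursive alternatives: P/T; non-recursive: F
Introduce P': P -> FP', P' -> /TP' | ε


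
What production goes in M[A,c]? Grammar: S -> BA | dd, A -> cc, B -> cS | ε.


For [A, c]: 'c' ∈ FIRST(cc)
Entry: A -> cc


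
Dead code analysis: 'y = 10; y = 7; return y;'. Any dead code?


first assignment to y is overwritten before any read
Dead: 'y = 10'


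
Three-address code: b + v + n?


Break into single-operator statements:
t1 = b + v
t2 = t1 + n


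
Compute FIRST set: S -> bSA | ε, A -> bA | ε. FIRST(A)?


Per alternative of A: FIRST(bA) = {b}; FIRST(ε) = {ε}
FIRST(A) = {b, ε}


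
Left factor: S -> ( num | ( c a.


Common prefix: '('
Factored: S -> ( S', S' -> num | c a


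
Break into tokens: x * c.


Scan left to right, longest-match per lexeme
Tokens: ID(x), OP(*), ID(c)


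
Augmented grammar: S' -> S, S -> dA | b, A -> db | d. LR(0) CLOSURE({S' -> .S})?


Start: S' -> .S
For each item with dot before a nonterminal B, add B -> .γ for every B-production
Closure: [S' -> .S, S -> .dA, S -> .b]


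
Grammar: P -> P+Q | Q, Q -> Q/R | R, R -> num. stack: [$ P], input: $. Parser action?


start symbol P on stack, input exhausted
Action: accept


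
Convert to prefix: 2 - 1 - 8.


left-to-right (same/higher precedence on left): tree is (- (- 2 1) 8)
Prefix: - - 2 1 8


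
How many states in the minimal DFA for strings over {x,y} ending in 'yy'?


Track the longest suffix of input matching a prefix of 'yy': 3 classes (prefixes of length 0..2)
Minimal DFA: 3 states


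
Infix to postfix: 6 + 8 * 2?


* has higher precedence, evaluate 8*2 first
Postfix: 6 8 2 * +


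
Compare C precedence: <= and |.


'<=' is relational (level 7); '|' is bitwise OR (level 3)
Higher level binds tighter
'<=' has higher precedence than '|'


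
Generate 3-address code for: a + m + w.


Break into single-operator statements:
t1 = a + m
t2 = t1 + w


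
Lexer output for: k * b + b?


Scan left to right, longest-match per lexeme
Tokens: ID(k), OP(*), ID(b), OP(+), ID(b)


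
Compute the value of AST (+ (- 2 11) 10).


Evaluate inner: (- 2 11) = -9
Evaluate root: (+ -9 10) = 1
Result: 1


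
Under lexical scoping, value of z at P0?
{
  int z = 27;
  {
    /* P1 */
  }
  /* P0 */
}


z declared in the same block as P0
z = 27


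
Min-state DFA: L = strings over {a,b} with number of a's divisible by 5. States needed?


Track (count of a) mod 5: states 0..4, accept at 0
Minimal DFA: 5 states


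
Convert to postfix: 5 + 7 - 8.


Left to right (same or higher precedence on left)
Postfix: 5 7 + 8 -


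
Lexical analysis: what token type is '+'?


Pattern: operator symbol
Type: OPERATOR


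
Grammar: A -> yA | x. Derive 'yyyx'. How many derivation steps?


Derivation: A => yA => yyA => yyyA => yyyx
Steps: 4


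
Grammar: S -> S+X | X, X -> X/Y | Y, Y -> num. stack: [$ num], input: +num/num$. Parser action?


'num' on top is the handle for Y -> num
Action: reduce (Y -> num)


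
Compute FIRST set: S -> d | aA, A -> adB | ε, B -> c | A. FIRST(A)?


Per alternative of A: FIRST(adB) = {a}; FIRST(ε) = {ε}
FIRST(A) = {a, ε}


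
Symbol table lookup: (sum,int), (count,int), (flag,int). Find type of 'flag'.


Lookup 'flag' → type int


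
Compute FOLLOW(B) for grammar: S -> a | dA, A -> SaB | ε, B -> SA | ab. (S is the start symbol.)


$ ∈ FOLLOW(S). For each A -> αBβ: add FIRST(β)\{ε} to FOLLOW(B); if β nullable, add FOLLOW(A).
FOLLOW(B) = {$, a, d}


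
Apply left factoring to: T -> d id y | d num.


Common prefix: 'd'
Factored: T -> d T', T' -> id y | num


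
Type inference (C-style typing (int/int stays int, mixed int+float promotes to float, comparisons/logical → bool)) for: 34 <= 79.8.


Operand types: int <= float
Rule: comparison yields bool
Result type: bool


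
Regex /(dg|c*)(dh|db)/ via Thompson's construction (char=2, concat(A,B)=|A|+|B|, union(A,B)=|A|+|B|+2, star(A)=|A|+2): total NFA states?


Syntax tree has 7 char leaf(s), 2 union(s), 1 star(s)
chars contribute 7×2 = 14; each union adds +2; each star adds +2
Total: 14 + 4 + 2 = 20 states


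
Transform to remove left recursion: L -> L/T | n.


Left-recursive alternatives: L/T; non-recursive: n
Introduce L': L -> nL', L' -> /TL' | ε


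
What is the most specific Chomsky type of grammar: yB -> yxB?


LHS has context (more than one symbol) and |LHS| ≤ |RHS|
Classification: Type 1 (Context-Sensitive)


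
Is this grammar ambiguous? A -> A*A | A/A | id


'id*id/id' has two parse trees (no precedence encoded between * and /)
Ambiguous


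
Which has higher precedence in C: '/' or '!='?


'/' is multiplicative (level 10); '!=' is equality (level 6)
Higher level binds tighter
'/' has higher precedence than '!='


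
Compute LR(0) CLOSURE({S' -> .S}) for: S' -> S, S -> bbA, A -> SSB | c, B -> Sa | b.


Start: S' -> .S
For each item with dot before a nonterminal B, add B -> .γ for every B-production
Closure: [S' -> .S, S -> .bbA]


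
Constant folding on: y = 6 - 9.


6 - 9 = -3 at compile time
Optimized: y = -3


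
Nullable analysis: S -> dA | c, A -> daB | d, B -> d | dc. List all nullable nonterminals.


A nonterminal is nullable iff some alternative derives ε (directly, or every symbol in it is nullable)
Nullable: {}


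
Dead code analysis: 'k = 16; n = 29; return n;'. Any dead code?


k is assigned but never read
Dead: 'k = 16'


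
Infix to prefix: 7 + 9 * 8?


'*' binds tighter: tree is (+ 7 (* 9 8))
Prefix: + 7 * 9 8


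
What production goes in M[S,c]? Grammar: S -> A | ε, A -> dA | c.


For [S, c]: 'c' ∈ FIRST(A)
Entry: S -> A


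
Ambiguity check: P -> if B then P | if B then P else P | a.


dangling else: 'if B then if B then a else a' parses two ways
Ambiguous


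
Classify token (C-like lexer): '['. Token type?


Pattern: delimiter/punctuation
Type: PUNCTUATION


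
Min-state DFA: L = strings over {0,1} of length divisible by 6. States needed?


Track length mod 6: states 0..5, accept at 0
Minimal DFA: 6 states


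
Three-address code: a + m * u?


Break into single-operator statements:
t1 = m * u
t2 = a + t1


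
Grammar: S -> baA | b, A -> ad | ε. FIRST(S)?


Per alternative of S: FIRST(baA) = {b}; FIRST(b) = {b}
FIRST(S) = {b}


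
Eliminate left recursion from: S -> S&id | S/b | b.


Left-recursive alternatives: S&id, S/b; non-recursive: b
Introduce S': S -> bS', S' -> &idS' | /bS' | ε


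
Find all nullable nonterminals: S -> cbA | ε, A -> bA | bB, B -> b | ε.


A nonterminal is nullable iff some alternative derives ε (directly, or every symbol in it is nullable)
Nullable: {B, S}


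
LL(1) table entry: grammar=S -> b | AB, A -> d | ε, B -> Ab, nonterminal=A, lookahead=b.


For [A, b]: ε is nullable and 'b' ∈ FOLLOW(A)
Entry: A -> ε


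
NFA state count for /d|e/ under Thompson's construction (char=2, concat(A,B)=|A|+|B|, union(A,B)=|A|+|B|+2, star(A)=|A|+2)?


Syntax tree has 2 char leaf(s), 1 union(s), 0 star(s)
chars contribute 2×2 = 4; each union adds +2; each star adds +2
Total: 4 + 2 + 0 = 6 states


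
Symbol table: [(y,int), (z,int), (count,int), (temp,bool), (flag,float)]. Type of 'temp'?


Lookup 'temp' → type bool


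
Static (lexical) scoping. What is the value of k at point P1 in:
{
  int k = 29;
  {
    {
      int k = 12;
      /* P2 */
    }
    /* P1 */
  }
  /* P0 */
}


P1's block does not declare k; resolves to the enclosing declaration at depth 0
k = 29


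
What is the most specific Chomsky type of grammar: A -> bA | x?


Right-linear: every RHS is a terminal or a terminal followed by one nonterminal
Classification: Type 3 (Regular)


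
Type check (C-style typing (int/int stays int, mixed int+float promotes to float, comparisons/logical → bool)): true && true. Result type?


Operand types: bool && bool
Rule: logical operators take bool operands and yield bool
Result type: bool


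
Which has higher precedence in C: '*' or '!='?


'*' is multiplicative (level 10); '!=' is equality (level 6)
Higher level binds tighter
'*' has higher precedence than '!='


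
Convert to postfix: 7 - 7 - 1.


Left to right (same or higher precedence on left)
Postfix: 7 7 - 1 -


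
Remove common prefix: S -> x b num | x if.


Common prefix: 'x'
Factored: S -> x S', S' -> b num | if


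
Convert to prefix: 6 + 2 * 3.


'*' binds tighter: tree is (+ 6 (* 2 3))
Prefix: + 6 * 2 3


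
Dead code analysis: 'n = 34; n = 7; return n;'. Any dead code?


first assignment to n is overwritten before any read
Dead: 'n = 34'


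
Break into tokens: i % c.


Scan left to right, longest-match per lexeme
Tokens: ID(i), OP(%), ID(c)


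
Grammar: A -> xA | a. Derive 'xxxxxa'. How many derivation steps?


Derivation: A => xA => xxA => xxxA => xxxxA => xxxxxA => xxxxxa
Steps: 6


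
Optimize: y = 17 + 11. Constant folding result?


17 + 11 = 28 at compile time
Optimized: y = 28


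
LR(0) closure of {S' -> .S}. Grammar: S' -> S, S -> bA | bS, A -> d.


Start: S' -> .S
For each item with dot before a nonterminal B, add B -> .γ for every B-production
Closure: [S' -> .S, S -> .bA, S -> .bS]


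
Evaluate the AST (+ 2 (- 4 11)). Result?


Evaluate inner: (- 4 11) = -7
Evaluate root: (+ 2 -7) = -5
Result: -5


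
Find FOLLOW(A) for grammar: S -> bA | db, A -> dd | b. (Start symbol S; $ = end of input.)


$ ∈ FOLLOW(S). For each A -> αBβ: add FIRST(β)\{ε} to FOLLOW(B); if β nullable, add FOLLOW(A).
FOLLOW(A) = {$}


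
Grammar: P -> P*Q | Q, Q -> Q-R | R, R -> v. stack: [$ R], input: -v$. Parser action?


'R' (not preceded by Q-) is the handle for Q -> R
Action: reduce (Q -> R)


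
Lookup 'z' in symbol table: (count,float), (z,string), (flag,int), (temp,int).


Lookup 'z' → type string


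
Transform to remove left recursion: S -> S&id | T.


Left-recursive alternatives: S&id; non-recursive: T
Introduce S': S -> TS', S' -> &idS' | ε


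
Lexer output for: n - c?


Scan left to right, longest-match per lexeme
Tokens: ID(n), OP(-), ID(c)


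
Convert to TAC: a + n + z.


Break into single-operator statements:
t1 = a + n
t2 = t1 + z


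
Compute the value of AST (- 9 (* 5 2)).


Evaluate inner: (* 5 2) = 10
Evaluate root: (- 9 10) = -1
Result: -1


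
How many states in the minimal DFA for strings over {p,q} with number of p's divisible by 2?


Track (count of p) mod 2: states 0..1, accept at 0
Minimal DFA: 2 states


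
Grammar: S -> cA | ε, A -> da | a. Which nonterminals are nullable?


A nonterminal is nullable iff some alternative derives ε (directly, or every symbol in it is nullable)
Nullable: {S}


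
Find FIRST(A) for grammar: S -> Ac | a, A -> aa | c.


Per alternative of A: FIRST(aa) = {a}; FIRST(c) = {c}
FIRST(A) = {a, c}


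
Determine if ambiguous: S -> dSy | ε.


balanced d^n…y^n: each string has a unique parse
Unambiguous


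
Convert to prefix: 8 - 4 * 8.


'*' binds tighter: tree is (- 8 (* 4 8))
Prefix: - 8 * 4 8


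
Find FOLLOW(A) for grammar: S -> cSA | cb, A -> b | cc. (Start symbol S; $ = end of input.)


$ ∈ FOLLOW(S). For each A -> αBβ: add FIRST(β)\{ε} to FOLLOW(B); if β nullable, add FOLLOW(A).
FOLLOW(A) = {$, b, c}


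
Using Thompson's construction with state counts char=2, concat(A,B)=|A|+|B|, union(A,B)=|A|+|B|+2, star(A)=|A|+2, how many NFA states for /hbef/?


Syntax tree has 4 char leaf(s), 0 union(s), 0 star(s)
chars contribute 4×2 = 8; each union adds +2; each star adds +2
Total: 8 + 0 + 0 = 8 states


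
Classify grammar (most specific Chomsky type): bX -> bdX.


LHS has context (more than one symbol) and |LHS| ≤ |RHS|
Classification: Type 1 (Context-Sensitive)


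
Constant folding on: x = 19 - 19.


19 - 19 = 0 at compile time
Optimized: x = 0


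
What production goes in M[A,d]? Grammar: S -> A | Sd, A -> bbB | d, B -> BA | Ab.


For [A, d]: 'd' ∈ FIRST(d)
Entry: A -> d


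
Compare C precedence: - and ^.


'-' is additive (level 9); '^' is bitwise XOR (level 4)
Higher level binds tighter
'-' has higher precedence than '^'


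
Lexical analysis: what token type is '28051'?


Pattern: digits only
Type: INTEGER_LITERAL


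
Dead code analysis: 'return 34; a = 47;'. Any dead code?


statement follows a return and is unreachable
Dead: 'a = 47'


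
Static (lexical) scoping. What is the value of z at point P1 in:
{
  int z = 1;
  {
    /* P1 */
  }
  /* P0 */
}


P1's block does not declare z; resolves to the enclosing declaration at depth 0
z = 1


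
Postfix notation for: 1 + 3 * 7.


* has higher precedence, evaluate 3*7 first
Postfix: 1 3 7 * +


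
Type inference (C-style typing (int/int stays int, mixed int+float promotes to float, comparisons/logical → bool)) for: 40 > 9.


Operand types: int > int
Rule: comparison yields bool
Result type: bool


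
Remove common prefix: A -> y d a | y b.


Common prefix: 'y'
Factored: A -> y A', A' -> d a | b


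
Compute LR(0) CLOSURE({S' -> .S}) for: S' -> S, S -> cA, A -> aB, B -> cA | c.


Start: S' -> .S
For each item with dot before a nonterminal B, add B -> .γ for every B-production
Closure: [S' -> .S, S -> .cA]


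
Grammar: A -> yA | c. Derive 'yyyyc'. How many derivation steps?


Derivation: A => yA => yyA => yyyA => yyyyA => yyyyc
Steps: 5


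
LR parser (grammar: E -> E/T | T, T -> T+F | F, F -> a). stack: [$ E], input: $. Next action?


start symbol E on stack, input exhausted
Action: accept


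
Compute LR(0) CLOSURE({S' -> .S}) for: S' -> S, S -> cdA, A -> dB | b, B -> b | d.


Start: S' -> .S
For each item with dot before a nonterminal B, add B -> .γ for every B-production
Closure: [S' -> .S, S -> .cdA]


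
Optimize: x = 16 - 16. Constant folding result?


16 - 16 = 0 at compile time
Optimized: x = 0


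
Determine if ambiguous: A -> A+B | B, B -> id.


precedence layered via separate nonterminal B: deterministic
Unambiguous


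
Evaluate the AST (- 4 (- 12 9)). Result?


Evaluate inner: (- 12 9) = 3
Evaluate root: (- 4 3) = 1
Result: 1


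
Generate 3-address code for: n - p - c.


Break into single-operator statements:
t1 = n - p
t2 = t1 - c


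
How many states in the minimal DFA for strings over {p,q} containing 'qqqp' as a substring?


KMP-style automaton: 4 progress states + 1 absorbing accept = 5
Minimal DFA: 5 states


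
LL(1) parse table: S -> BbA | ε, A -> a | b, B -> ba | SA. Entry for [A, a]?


For [A, a]: 'a' ∈ FIRST(a)
Entry: A -> a


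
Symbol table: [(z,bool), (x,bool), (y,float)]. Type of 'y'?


Lookup 'y' → type float


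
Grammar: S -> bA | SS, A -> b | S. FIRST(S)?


Per alternative of S: FIRST(bA) = {b}; FIRST(SS) = {b}
FIRST(S) = {b}


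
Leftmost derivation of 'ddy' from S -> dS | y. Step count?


Derivation: S => dS => ddS => ddy
Steps: 3


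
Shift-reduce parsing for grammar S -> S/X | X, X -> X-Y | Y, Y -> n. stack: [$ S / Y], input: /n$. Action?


'Y' (not preceded by X-) is the handle for X -> Y
Action: reduce (X -> Y)


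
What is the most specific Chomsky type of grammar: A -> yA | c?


Right-linear: every RHS is a terminal or a terminal followed by one nonterminal
Classification: Type 3 (Regular)


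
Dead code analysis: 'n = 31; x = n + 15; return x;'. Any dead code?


n is read by x's definition; x is returned
No dead code


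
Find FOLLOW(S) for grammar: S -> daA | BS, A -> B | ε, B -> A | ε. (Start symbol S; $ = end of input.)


$ ∈ FOLLOW(S). For each A -> αBβ: add FIRST(β)\{ε} to FOLLOW(B); if β nullable, add FOLLOW(A).
FOLLOW(S) = {$}


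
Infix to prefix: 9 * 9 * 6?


left-to-right (same/higher precedence on left): tree is (* (* 9 9) 6)
Prefix: * * 9 9 6


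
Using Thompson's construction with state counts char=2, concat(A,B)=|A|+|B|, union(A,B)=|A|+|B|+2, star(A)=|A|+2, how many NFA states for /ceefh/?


Syntax tree has 5 char leaf(s), 0 union(s), 0 star(s)
chars contribute 5×2 = 10; each union adds +2; each star adds +2
Total: 10 + 0 + 0 = 10 states


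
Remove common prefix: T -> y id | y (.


Common prefix: 'y'
Factored: T -> y T', T' -> id | (


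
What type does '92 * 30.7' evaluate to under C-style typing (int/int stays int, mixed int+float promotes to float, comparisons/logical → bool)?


Operand types: int * float
Rule: mixed int/float promotes to float; int/int stays int
Result type: float


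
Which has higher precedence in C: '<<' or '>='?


'<<' is shift (level 8); '>=' is relational (level 7)
Higher level binds tighter
'<<' has higher precedence than '>='


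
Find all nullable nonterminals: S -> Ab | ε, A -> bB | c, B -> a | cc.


A nonterminal is nullable iff some alternative derives ε (directly, or every symbol in it is nullable)
Nullable: {S}


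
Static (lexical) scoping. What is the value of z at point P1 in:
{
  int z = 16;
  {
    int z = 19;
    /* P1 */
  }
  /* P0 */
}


z declared in the same block as P1
z = 19


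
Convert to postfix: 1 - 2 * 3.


* has higher precedence, evaluate 2*3 first
Postfix: 1 2 3 * -


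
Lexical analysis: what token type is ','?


Pattern: delimiter/punctuation
Type: PUNCTUATION


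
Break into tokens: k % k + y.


Scan left to right, longest-match per lexeme
Tokens: ID(k), OP(%), ID(k), OP(+), ID(y)


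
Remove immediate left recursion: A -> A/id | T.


Left-recursive alternatives: A/id; non-recursive: T
Introduce A': A -> TA', A' -> /idA' | ε


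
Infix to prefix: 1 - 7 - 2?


left-to-right (same/higher precedence on left): tree is (- (- 1 7) 2)
Prefix: - - 1 7 2


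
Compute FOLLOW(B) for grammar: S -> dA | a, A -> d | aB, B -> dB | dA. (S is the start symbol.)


$ ∈ FOLLOW(S). For each A -> αBβ: add FIRST(β)\{ε} to FOLLOW(B); if β nullable, add FOLLOW(A).
FOLLOW(B) = {$}


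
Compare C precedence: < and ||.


'<' is relational (level 7); '||' is logical OR (level 1)
Higher level binds tighter
'<' has higher precedence than '||'


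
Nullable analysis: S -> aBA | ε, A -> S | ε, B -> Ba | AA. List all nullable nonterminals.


A nonterminal is nullable iff some alternative derives ε (directly, or every symbol in it is nullable)
Nullable: {A, B, S}


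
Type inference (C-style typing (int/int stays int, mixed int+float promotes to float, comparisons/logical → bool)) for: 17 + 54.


Operand types: int + int
Rule: mixed int/float promotes to float; int/int stays int
Result type: int


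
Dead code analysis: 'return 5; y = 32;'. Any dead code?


statement follows a return and is unreachable
Dead: 'y = 32'


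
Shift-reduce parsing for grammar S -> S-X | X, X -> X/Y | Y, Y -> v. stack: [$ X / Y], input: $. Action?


handle 'X/Y' on top
Action: reduce (X -> X/Y)


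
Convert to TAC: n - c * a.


Break into single-operator statements:
t1 = c * a
t2 = n - t1


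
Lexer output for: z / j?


Scan left to right, longest-match per lexeme
Tokens: ID(z), OP(/), ID(j)


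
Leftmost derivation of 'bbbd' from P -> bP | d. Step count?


Derivation: P => bP => bbP => bbbP => bbbd
Steps: 4


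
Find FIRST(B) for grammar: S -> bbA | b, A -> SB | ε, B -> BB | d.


Per alternative of B: FIRST(BB) = {d}; FIRST(d) = {d}
FIRST(B) = {d}


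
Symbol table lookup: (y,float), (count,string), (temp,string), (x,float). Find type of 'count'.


Lookup 'count' → type string


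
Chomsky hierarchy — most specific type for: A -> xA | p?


Right-linear: every RHS is a terminal or a terminal followed by one nonterminal
Classification: Type 3 (Regular)


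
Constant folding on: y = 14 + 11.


14 + 11 = 25 at compile time
Optimized: y = 25


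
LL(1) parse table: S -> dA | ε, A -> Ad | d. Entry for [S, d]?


For [S, d]: 'd' ∈ FIRST(dA)
Entry: S -> dA


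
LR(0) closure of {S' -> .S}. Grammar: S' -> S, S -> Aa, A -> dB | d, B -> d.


Start: S' -> .S
For each item with dot before a nonterminal B, add B -> .γ for every B-production
Closure: [S' -> .S, S -> .Aa, A -> .dB, A -> .d]


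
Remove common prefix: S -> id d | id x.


Common prefix: 'id'
Factored: S -> id S', S' -> d | x


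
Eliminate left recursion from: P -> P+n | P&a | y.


Left-recursive alternatives: P+n, P&a; non-recursive: y
Introduce P': P -> yP', P' -> +nP' | &aP' | ε


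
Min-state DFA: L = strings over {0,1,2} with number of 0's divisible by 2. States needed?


Track (count of 0) mod 2: states 0..1, accept at 0
Minimal DFA: 2 states


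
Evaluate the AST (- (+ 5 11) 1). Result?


Evaluate inner: (+ 5 11) = 16
Evaluate root: (- 16 1) = 15
Result: 15


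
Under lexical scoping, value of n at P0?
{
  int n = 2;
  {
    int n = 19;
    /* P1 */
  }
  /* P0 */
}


n declared in the same block as P0
n = 2


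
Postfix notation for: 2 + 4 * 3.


* has higher precedence, evaluate 4*3 first
Postfix: 2 4 3 * +


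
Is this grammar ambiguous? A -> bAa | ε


balanced b^n…a^n: each string has a unique parse
Unambiguous


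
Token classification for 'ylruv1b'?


Pattern: letter/underscore followed by alphanumerics, not a keyword
Type: IDENTIFIER


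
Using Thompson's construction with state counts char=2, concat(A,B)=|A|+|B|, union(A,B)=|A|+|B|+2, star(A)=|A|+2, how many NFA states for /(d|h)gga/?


Syntax tree has 5 char leaf(s), 1 union(s), 0 star(s)
chars contribute 5×2 = 10; each union adds +2; each star adds +2
Total: 10 + 2 + 0 = 12 states


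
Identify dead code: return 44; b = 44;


statement follows a return and is unreachable
Dead: 'b = 44'


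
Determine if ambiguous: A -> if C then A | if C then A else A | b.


dangling else: 'if C then if C then b else b' parses two ways
Ambiguous


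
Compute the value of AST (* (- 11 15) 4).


Evaluate inner: (- 11 15) = -4
Evaluate root: (* -4 4) = -16
Result: -16


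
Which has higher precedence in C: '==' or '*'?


'*' is multiplicative (level 10); '==' is equality (level 6)
Higher level binds tighter
'*' has higher precedence than '=='


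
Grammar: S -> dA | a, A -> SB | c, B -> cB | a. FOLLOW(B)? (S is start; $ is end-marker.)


$ ∈ FOLLOW(S). For each A -> αBβ: add FIRST(β)\{ε} to FOLLOW(B); if β nullable, add FOLLOW(A).
FOLLOW(B) = {$, a, c}


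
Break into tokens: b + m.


Scan left to right, longest-match per lexeme
Tokens: ID(b), OP(+), ID(m)


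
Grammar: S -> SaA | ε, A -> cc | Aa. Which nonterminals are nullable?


A nonterminal is nullable iff some alternative derives ε (directly, or every symbol in it is nullable)
Nullable: {S}


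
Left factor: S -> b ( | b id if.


Common prefix: 'b'
Factored: S -> b S', S' -> ( | id if


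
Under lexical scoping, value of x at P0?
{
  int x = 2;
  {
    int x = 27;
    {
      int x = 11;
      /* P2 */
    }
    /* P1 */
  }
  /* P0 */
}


x declared in the same block as P0
x = 2


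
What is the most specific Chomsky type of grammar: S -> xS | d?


Right-linear: every RHS is a terminal or a terminal followed by one nonterminal
Classification: Type 3 (Regular)


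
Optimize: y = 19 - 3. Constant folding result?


19 - 3 = 16 at compile time
Optimized: y = 16


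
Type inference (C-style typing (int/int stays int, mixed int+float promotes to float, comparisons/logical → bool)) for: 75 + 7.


Operand types: int + int
Rule: mixed int/float promotes to float; int/int stays int
Result type: int


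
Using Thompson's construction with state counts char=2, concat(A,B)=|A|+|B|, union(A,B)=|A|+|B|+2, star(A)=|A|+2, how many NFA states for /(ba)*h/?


Syntax tree has 3 char leaf(s), 0 union(s), 1 star(s)
chars contribute 3×2 = 6; each union adds +2; each star adds +2
Total: 6 + 0 + 2 = 8 states


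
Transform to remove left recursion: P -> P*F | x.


Left-recursive alternatives: P*F; non-recursive: x
Introduce P': P -> xP', P' -> *FP' | ε


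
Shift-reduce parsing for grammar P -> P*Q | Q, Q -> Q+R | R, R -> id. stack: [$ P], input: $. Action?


start symbol P on stack, input exhausted
Action: accept


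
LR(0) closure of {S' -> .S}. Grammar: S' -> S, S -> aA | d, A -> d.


Start: S' -> .S
For each item with dot before a nonterminal B, add B -> .γ for every B-production
Closure: [S' -> .S, S -> .aA, S -> .d]


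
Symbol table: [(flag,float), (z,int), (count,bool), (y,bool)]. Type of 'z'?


Lookup 'z' → type int


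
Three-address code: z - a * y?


Break into single-operator statements:
t1 = a * y
t2 = z - t1


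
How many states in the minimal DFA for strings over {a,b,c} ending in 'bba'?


Track the longest suffix of input matching a prefix of 'bba': 4 classes (prefixes of length 0..3)
Minimal DFA: 4 states


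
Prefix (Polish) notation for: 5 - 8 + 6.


left-to-right (same/higher precedence on left): tree is (+ (- 5 8) 6)
Prefix: + - 5 8 6


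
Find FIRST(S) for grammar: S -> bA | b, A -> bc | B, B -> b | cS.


Per alternative of S: FIRST(bA) = {b}; FIRST(b) = {b}
FIRST(S) = {b}


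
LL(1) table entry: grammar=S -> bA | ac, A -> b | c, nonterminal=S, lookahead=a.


For [S, a]: 'a' ∈ FIRST(ac)
Entry: S -> ac


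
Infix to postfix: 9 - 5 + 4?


Left to right (same or higher precedence on left)
Postfix: 9 5 - 4 +


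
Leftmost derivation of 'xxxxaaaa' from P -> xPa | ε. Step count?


Derivation: P => xPa => xxPaa => xxxPaaa => xxxxPaaaa => xxxxaaaa
Steps: 5


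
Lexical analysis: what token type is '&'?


Pattern: operator symbol
Type: OPERATOR


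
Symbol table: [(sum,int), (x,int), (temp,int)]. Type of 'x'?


Lookup 'x' → type int


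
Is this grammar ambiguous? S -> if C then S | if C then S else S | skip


dangling else: 'if C then if C then skip else skip' parses two ways
Ambiguous


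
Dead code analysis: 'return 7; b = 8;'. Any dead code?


statement follows a return and is unreachable
Dead: 'b = 8'


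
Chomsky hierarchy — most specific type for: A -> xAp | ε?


Single nonterminal LHS, but x^n p^n is not regular
Classification: Type 2 (Context-Free)


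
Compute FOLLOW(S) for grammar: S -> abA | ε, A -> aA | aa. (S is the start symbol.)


$ ∈ FOLLOW(S). For each A -> αBβ: add FIRST(β)\{ε} to FOLLOW(B); if β nullable, add FOLLOW(A).
FOLLOW(S) = {$}


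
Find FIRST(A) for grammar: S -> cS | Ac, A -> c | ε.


Per alternative of A: FIRST(c) = {c}; FIRST(ε) = {ε}
FIRST(A) = {c, ε}
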